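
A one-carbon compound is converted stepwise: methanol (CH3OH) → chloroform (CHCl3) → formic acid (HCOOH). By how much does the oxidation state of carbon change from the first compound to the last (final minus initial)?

Carbon oxidation states along the series — methanol: -2, chloroform: +2, formic acid: +2.
Net change = +2 − (-2) = +4.

+4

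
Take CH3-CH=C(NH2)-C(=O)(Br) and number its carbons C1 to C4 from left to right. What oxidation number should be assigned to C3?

Assign +1 per bond to O/N/halogen, −1 per bond to H or an electropositive element, and 0 per bond to carbon.
C3 has a double bond to C (2×0 = 0), one bond to C (0), one bond to N (+1).
Oxidation state = 0 + 0 + 1 = +1.

+1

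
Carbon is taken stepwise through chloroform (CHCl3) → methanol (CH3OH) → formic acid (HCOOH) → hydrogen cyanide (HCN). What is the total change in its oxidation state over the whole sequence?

0

Carbon oxidation states along the series — chloroform: +2, methanol: -2, formic acid: +2, hydrogen cyanide: +2.
Net change = +2 − (+2) = 0.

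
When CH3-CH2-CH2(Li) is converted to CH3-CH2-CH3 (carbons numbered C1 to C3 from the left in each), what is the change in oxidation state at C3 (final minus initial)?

Before: C3 has 1 bond to C, 2 bonds to H, 1 bond to Li → oxidation state -3.
After: C3 has 1 bond to C, 3 bonds to H → oxidation state -3.
Δ = -3 − (-3) = 0, so no net redox change at C3.

0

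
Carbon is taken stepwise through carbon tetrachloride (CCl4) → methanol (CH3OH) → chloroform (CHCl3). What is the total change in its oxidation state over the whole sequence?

-2

Carbon oxidation states along the series — carbon tetrachloride: +4, methanol: -2, chloroform: +2.
Net change = +2 − (+4) = -2.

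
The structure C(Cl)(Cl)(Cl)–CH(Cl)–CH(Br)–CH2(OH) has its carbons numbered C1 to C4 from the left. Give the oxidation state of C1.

C1 has one bond to C (0), one bond to Cl (+1), one bond to Cl (+1), one bond to Cl (+1).
Oxidation state = 0 + 1 + 1 + 1 = +3.

+3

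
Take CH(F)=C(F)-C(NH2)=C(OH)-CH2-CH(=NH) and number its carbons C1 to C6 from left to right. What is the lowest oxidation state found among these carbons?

-2

Tallying each carbon's bonds:
C1: 2C, 1H, 1F → 0 − 1 + 1 = 0
C2: 3C, 1F → 0 + 1 = +1
C3: 3C, 1N → 0 + 1 = +1
C4: 3C, 1O → 0 + 1 = +1
C5: 2C, 2H → 0 − 2 = -2
C6: 1C, 1H, 2N → 0 − 1 + 2 = +1
The lowest value is -2.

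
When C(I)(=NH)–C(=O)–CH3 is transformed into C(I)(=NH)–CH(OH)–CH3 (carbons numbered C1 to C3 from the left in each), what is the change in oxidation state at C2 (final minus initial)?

-2

Before: C2 has 2 bonds to C, 2 bonds to O → oxidation state +2.
After: C2 has 2 bonds to C, 1 bond to H, 1 bond to O → oxidation state 0.
Δ = 0 − (+2) = -2, so this is a reduction at C2.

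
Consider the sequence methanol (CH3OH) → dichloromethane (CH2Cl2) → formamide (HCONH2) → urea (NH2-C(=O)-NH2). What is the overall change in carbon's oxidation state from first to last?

+6

Carbon oxidation states along the series — methanol: -2, dichloromethane: 0, formamide: +2, urea: +4.
Net change = +4 − (-2) = +6.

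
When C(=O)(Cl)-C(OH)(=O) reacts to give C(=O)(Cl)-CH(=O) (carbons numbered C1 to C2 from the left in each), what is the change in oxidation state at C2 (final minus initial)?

Before: C2 has 1 bond to C, 3 bonds to O → oxidation state +3.
After: C2 has 1 bond to C, 1 bond to H, 2 bonds to O → oxidation state +1.
Δ = +1 − (+3) = -2, so this is a reduction at C2.

-2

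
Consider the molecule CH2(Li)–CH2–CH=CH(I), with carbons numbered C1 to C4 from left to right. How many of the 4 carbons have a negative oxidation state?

3

Tallying each carbon's bonds:
C1: 1C, 2H, 1Li → 0 − 2 − 1 = -3
C2: 2C, 2H → 0 − 2 = -2
C3: 3C, 1H → 0 − 1 = -1
C4: 2C, 1H, 1I → 0 − 1 + 1 = 0
3 carbons (C1, C2, C3) meet the condition.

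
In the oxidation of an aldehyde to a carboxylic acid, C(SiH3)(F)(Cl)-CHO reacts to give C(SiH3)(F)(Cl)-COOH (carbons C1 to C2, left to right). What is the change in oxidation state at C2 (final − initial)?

+2

Before: C2 has 1 bond to C, 1 bond to H, 2 bonds to O → oxidation state +1.
After: C2 has 1 bond to C, 3 bonds to O → oxidation state +3.
Δ = +3 − (+1) = +2, so this is an oxidation at C2.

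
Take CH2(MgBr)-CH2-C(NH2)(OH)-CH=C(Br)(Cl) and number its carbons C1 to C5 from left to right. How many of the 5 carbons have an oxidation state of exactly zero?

Tallying each carbon's bonds:
C1: 1C, 2H, 1Mg → 0 − 2 − 1 = -3
C2: 2C, 2H → 0 − 2 = -2
C3: 2C, 1O, 1N → 0 + 1 + 1 = +2
C4: 3C, 1H → 0 − 1 = -1
C5: 2C, 1Cl, 1Br → 0 + 1 + 1 = +2
0 carbons meet the condition.

0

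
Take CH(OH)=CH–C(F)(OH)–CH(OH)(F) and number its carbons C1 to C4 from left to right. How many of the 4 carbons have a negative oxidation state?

1

Count +1 for every bond to an atom more electronegative than carbon and −1 for every bond to one less electronegative; C–C bonds are 0. Tallying each carbon:
C1: 2C, 1H, 1O → 0 − 1 + 1 = 0
C2: 3C, 1H → 0 − 1 = -1
C3: 2C, 1O, 1F → 0 + 1 + 1 = +2
C4: 1C, 1H, 1O, 1F → 0 − 1 + 1 + 1 = +1
1 carbon (C2) meets the condition.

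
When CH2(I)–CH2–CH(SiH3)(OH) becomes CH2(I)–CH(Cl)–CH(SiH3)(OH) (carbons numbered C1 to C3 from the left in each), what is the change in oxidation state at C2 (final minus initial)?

+2

Before: C2 has 2 bonds to C, 2 bonds to H → oxidation state -2.
After: C2 has 2 bonds to C, 1 bond to H, 1 bond to Cl → oxidation state 0.
Δ = 0 − (-2) = +2, so this is an oxidation at C2.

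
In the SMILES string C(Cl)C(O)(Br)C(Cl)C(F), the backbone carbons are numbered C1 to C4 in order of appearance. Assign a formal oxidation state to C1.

-1

Each bond to a more electronegative atom (O, N, halogen) counts +1, each bond to a less electronegative atom (H, metal, B, Si) counts −1, and each C–C bond counts 0.
C1 has one bond to C (0), one bond to Cl (+1), one bond to H (-1), one bond to H (-1).
Oxidation state = 0 + 1 − 1 − 1 = -1.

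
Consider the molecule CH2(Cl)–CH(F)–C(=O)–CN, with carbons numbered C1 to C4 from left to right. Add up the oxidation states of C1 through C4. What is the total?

Bonds to more-electronegative neighbours contribute +1 each, bonds to H or metals contribute −1 each, and C–C bonds contribute 0. Tallying each carbon:
C1: 1C, 2H, 1Cl → 0 − 2 + 1 = -1
C2: 2C, 1H, 1F → 0 − 1 + 1 = 0
C3: 2C, 2O → 0 + 2 = +2
C4: 1C, 3N → 0 + 3 = +3
Sum = -1 + 0 + 2 + 3 = +4.

+4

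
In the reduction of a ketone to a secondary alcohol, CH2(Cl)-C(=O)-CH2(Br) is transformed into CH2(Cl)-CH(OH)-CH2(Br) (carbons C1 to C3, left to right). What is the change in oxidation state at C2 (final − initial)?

Before: C2 has 2 bonds to C, 2 bonds to O → oxidation state +2.
After: C2 has 2 bonds to C, 1 bond to H, 1 bond to O → oxidation state 0.
Δ = 0 − (+2) = -2, so this is a reduction at C2.

-2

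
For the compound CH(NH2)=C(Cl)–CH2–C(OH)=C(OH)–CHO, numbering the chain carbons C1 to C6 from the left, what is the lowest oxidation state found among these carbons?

-2

Tallying each carbon's bonds:
C1: 2C, 1H, 1N → 0 − 1 + 1 = 0
C2: 3C, 1Cl → 0 + 1 = +1
C3: 2C, 2H → 0 − 2 = -2
C4: 3C, 1O → 0 + 1 = +1
C5: 3C, 1O → 0 + 1 = +1
C6: 1C, 1H, 2O → 0 − 1 + 2 = +1
The lowest value is -2.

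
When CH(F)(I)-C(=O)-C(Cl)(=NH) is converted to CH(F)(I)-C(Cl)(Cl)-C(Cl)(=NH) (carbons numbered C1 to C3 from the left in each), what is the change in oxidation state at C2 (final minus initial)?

Before: C2 has 2 bonds to C, 2 bonds to O → oxidation state +2.
After: C2 has 2 bonds to C, 2 bonds to Cl → oxidation state +2.
Δ = +2 − (+2) = 0, so no net redox change at C2.

0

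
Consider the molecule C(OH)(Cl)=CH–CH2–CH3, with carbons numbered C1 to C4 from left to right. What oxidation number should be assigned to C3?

Bonds to more-electronegative neighbours contribute +1 each, bonds to H or metals contribute −1 each, and C–C bonds contribute 0.
C3 has one bond to C (0), one bond to C (0), one bond to H (-1), one bond to H (-1).
Oxidation state = 0 + 0 − 1 − 1 = -2.

-2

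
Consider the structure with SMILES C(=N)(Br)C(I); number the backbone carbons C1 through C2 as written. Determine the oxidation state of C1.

+3

Bonds to more-electronegative neighbours contribute +1 each, bonds to H or metals contribute −1 each, and C–C bonds contribute 0.
C1 has one bond to C (0), a double bond to N (2×+1 = +2), one bond to Br (+1).
Oxidation state = 0 + 2 + 1 = +3.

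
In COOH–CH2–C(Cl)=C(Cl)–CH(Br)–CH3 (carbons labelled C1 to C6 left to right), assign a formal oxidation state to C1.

Each bond to a more electronegative atom (O, N, halogen) counts +1, each bond to a less electronegative atom (H, metal, B, Si) counts −1, and each C–C bond counts 0.
C1 has one bond to C (0), one bond to O (+1), a double bond to O (2×+1 = +2).
Oxidation state = 0 + 1 + 2 = +3.

+3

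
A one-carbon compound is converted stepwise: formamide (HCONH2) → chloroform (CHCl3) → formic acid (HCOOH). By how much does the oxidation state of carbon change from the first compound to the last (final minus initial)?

Carbon oxidation states along the series — formamide: +2, chloroform: +2, formic acid: +2.
Net change = +2 − (+2) = 0.

0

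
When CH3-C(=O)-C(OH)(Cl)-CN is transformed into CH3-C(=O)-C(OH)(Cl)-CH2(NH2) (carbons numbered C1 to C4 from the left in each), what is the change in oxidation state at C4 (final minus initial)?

Before: C4 has 1 bond to C, 3 bonds to N → oxidation state +3.
After: C4 has 1 bond to C, 2 bonds to H, 1 bond to N → oxidation state -1.
Δ = -1 − (+3) = -4, so this is a reduction at C4.

-4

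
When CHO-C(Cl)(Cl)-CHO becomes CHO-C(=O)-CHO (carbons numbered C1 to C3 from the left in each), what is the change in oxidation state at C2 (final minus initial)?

Before: C2 has 2 bonds to C, 2 bonds to Cl → oxidation state +2.
After: C2 has 2 bonds to C, 2 bonds to O → oxidation state +2.
Δ = +2 − (+2) = 0, so no net redox change at C2.

0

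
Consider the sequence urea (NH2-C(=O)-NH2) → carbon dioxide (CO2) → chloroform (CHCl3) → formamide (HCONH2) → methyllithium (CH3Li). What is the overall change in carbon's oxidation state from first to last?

-8

Carbon oxidation states along the series — urea: +4, carbon dioxide: +4, chloroform: +2, formamide: +2, methyllithium: -4.
Net change = -4 − (+4) = -8.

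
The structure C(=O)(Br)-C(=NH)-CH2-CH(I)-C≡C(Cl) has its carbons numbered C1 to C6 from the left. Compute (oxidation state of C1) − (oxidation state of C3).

+5

C1: 1C, 2O, 1Br → 0 + 2 + 1 = +3
C3: 2C, 2H → 0 − 2 = -2
Difference: +3 − (-2) = +5.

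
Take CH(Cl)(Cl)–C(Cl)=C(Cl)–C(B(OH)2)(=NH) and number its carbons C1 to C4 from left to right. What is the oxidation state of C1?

Assign +1 per bond to O/N/halogen, −1 per bond to H or an electropositive element, and 0 per bond to carbon.
C1 has one bond to C (0), one bond to Cl (+1), one bond to Cl (+1), one bond to H (-1).
Oxidation state = 0 + 1 + 1 − 1 = +1.

+1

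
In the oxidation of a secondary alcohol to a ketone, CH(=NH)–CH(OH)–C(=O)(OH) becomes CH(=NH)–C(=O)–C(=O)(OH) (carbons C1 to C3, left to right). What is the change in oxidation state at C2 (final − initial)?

+2

Before: C2 has 2 bonds to C, 1 bond to H, 1 bond to O → oxidation state 0.
After: C2 has 2 bonds to C, 2 bonds to O → oxidation state +2.
Δ = +2 − (0) = +2, so this is an oxidation at C2.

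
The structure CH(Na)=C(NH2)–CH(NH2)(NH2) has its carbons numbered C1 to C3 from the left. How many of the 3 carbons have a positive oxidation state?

2

Tallying each carbon's bonds:
C1: 2C, 1H, 1Na → 0 − 1 − 1 = -2
C2: 3C, 1N → 0 + 1 = +1
C3: 1C, 1H, 2N → 0 − 1 + 2 = +1
2 carbons (C2, C3) meet the condition.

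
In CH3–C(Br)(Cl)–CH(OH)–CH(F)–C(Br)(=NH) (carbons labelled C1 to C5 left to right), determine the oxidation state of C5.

+3

Assign +1 per bond to O/N/halogen, −1 per bond to H or an electropositive element, and 0 per bond to carbon.
C5 has one bond to C (0), one bond to Br (+1), a double bond to N (2×+1 = +2).
Oxidation state = 0 + 1 + 2 = +3.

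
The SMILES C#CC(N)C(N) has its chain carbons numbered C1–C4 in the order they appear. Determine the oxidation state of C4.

-1

C4 has one bond to C (0), one bond to N (+1), one bond to H (-1), one bond to H (-1).
Oxidation state = 0 + 1 − 1 − 1 = -1.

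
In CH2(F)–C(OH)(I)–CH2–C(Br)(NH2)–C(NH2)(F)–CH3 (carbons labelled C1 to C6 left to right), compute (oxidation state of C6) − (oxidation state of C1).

-2

C6: 1C, 3H → 0 − 3 = -3
C1: 1C, 2H, 1F → 0 − 2 + 1 = -1
Difference: -3 − (-1) = -2.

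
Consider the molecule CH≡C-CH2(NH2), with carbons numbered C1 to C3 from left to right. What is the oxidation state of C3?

C3 has one bond to C (0), one bond to H (-1), one bond to N (+1), one bond to H (-1).
Oxidation state = 0 − 1 + 1 − 1 = -1.

-1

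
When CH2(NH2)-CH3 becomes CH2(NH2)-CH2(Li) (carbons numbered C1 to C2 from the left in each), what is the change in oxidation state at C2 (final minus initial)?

0

Before: C2 has 1 bond to C, 3 bonds to H → oxidation state -3.
After: C2 has 1 bond to C, 2 bonds to H, 1 bond to Li → oxidation state -3.
Δ = -3 − (-3) = 0, so no net redox change at C2.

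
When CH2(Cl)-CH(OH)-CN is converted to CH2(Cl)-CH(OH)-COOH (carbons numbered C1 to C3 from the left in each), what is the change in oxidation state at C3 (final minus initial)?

0

Before: C3 has 1 bond to C, 3 bonds to N → oxidation state +3.
After: C3 has 1 bond to C, 3 bonds to O → oxidation state +3.
Δ = +3 − (+3) = 0, so no net redox change at C3.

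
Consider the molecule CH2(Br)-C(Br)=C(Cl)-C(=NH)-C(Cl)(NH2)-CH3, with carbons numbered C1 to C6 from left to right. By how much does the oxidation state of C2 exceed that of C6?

+4

C2: 3C, 1Br → 0 + 1 = +1
C6: 1C, 3H → 0 − 3 = -3
Difference: +1 − (-3) = +4.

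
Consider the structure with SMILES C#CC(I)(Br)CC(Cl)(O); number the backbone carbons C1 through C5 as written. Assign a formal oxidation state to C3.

Count +1 for every bond to an atom more electronegative than carbon and −1 for every bond to one less electronegative; C–C bonds are 0.
C3 has one bond to C (0), one bond to C (0), one bond to I (+1), one bond to Br (+1).
Oxidation state = 0 + 0 + 1 + 1 = +2.

+2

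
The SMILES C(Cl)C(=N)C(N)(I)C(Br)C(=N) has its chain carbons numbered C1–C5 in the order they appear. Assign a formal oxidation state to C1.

-1

Bonds to more-electronegative neighbours contribute +1 each, bonds to H or metals contribute −1 each, and C–C bonds contribute 0.
C1 has one bond to C (0), one bond to Cl (+1), one bond to H (-1), one bond to H (-1).
Oxidation state = 0 + 1 − 1 − 1 = -1.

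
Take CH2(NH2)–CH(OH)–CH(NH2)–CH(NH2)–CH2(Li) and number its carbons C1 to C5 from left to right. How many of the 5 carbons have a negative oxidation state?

2

Assign +1 per bond to O/N/halogen, −1 per bond to H or an electropositive element, and 0 per bond to carbon. Tallying each carbon:
C1: 1C, 2H, 1N → 0 − 2 + 1 = -1
C2: 2C, 1H, 1O → 0 − 1 + 1 = 0
C3: 2C, 1H, 1N → 0 − 1 + 1 = 0
C4: 2C, 1H, 1N → 0 − 1 + 1 = 0
C5: 1C, 2H, 1Li → 0 − 2 − 1 = -3
2 carbons (C1, C5) meet the condition.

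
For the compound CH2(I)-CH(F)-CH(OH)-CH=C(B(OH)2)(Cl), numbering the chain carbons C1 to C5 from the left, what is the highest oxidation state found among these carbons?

0

Tallying each carbon's bonds:
C1: 1C, 2H, 1I → 0 − 2 + 1 = -1
C2: 2C, 1H, 1F → 0 − 1 + 1 = 0
C3: 2C, 1H, 1O → 0 − 1 + 1 = 0
C4: 3C, 1H → 0 − 1 = -1
C5: 2C, 1Cl, 1B → 0 + 1 − 1 = 0
The highest value is 0.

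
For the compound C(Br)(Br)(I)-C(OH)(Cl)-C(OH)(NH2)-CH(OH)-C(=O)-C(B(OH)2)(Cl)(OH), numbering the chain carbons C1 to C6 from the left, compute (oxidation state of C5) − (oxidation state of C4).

+2

C5: 2C, 2O → 0 + 2 = +2
C4: 2C, 1H, 1O → 0 − 1 + 1 = 0
Difference: +2 − (0) = +2.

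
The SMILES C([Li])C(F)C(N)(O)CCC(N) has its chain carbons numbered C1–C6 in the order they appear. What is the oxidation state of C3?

+2

C3 has one bond to C (0), one bond to C (0), one bond to N (+1), one bond to O (+1).
Oxidation state = 0 + 0 + 1 + 1 = +2.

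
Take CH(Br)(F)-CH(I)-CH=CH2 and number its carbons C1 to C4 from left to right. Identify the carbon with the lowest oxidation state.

C4

Bonds to more-electronegative neighbours contribute +1 each, bonds to H or metals contribute −1 each, and C–C bonds contribute 0. Tallying each carbon:
C1: 1C, 1H, 1F, 1Br → 0 − 1 + 1 + 1 = +1
C2: 2C, 1H, 1I → 0 − 1 + 1 = 0
C3: 3C, 1H → 0 − 1 = -1
C4: 2C, 2H → 0 − 2 = -2
The most reduced carbon is C4 at -2.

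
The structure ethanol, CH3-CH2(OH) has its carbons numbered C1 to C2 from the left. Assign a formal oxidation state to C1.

-3

C1 has one bond to H (-1), one bond to H (-1), one bond to H (-1), one bond to C (0).
Oxidation state = -1 − 1 − 1 + 0 = -3.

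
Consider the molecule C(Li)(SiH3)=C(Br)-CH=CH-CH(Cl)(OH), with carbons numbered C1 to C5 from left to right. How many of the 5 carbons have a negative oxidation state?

3

Each bond to a more electronegative atom (O, N, halogen) counts +1, each bond to a less electronegative atom (H, metal, B, Si) counts −1, and each C–C bond counts 0. Tallying each carbon:
C1: 2C, 1Li, 1Si → 0 − 1 − 1 = -2
C2: 3C, 1Br → 0 + 1 = +1
C3: 3C, 1H → 0 − 1 = -1
C4: 3C, 1H → 0 − 1 = -1
C5: 1C, 1H, 1O, 1Cl → 0 − 1 + 1 + 1 = +1
3 carbons (C1, C3, C4) meet the condition.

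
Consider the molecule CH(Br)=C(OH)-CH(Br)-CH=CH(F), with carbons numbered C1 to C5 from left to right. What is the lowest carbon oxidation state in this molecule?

-1

Tallying each carbon's bonds:
C1: 2C, 1H, 1Br → 0 − 1 + 1 = 0
C2: 3C, 1O → 0 + 1 = +1
C3: 2C, 1H, 1Br → 0 − 1 + 1 = 0
C4: 3C, 1H → 0 − 1 = -1
C5: 2C, 1H, 1F → 0 − 1 + 1 = 0
The lowest value is -1.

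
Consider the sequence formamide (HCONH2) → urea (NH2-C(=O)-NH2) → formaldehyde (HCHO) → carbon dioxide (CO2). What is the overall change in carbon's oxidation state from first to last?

+2

Carbon oxidation states along the series — formamide: +2, urea: +4, formaldehyde: 0, carbon dioxide: +4.
Net change = +4 − (+2) = +2.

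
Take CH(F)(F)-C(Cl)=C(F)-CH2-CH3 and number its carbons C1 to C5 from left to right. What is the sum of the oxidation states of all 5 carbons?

-2

Tallying each carbon's bonds:
C1: 1C, 1H, 2F → 0 − 1 + 2 = +1
C2: 3C, 1Cl → 0 + 1 = +1
C3: 3C, 1F → 0 + 1 = +1
C4: 2C, 2H → 0 − 2 = -2
C5: 1C, 3H → 0 − 3 = -3
Sum = +1 + 1 + 1 − 2 − 3 = -2.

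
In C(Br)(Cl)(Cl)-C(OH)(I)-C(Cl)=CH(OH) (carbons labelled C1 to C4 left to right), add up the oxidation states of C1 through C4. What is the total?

Tallying each carbon's bonds:
C1: 1C, 2Cl, 1Br → 0 + 2 + 1 = +3
C2: 2C, 1O, 1I → 0 + 1 + 1 = +2
C3: 3C, 1Cl → 0 + 1 = +1
C4: 2C, 1H, 1O → 0 − 1 + 1 = 0
Sum = +3 + 2 + 1 + 0 = +6.

+6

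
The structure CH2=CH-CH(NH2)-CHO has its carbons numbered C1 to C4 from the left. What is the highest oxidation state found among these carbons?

+1

Tallying each carbon's bonds:
C1: 2C, 2H → 0 − 2 = -2
C2: 3C, 1H → 0 − 1 = -1
C3: 2C, 1H, 1N → 0 − 1 + 1 = 0
C4: 1C, 1H, 2O → 0 − 1 + 2 = +1
The highest value is +1.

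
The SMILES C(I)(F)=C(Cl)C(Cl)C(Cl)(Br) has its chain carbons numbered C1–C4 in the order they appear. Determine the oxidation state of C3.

Count +1 for every bond to an atom more electronegative than carbon and −1 for every bond to one less electronegative; C–C bonds are 0.
C3 has one bond to C (0), one bond to C (0), one bond to Cl (+1), one bond to H (-1).
Oxidation state = 0 + 0 + 1 − 1 = 0.

0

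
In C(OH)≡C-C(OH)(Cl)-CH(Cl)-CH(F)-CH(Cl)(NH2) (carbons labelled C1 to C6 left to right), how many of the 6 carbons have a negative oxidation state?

0

Assign +1 per bond to O/N/halogen, −1 per bond to H or an electropositive element, and 0 per bond to carbon. Tallying each carbon:
C1: 3C, 1O → 0 + 1 = +1
C2: 4C → 0 = 0
C3: 2C, 1O, 1Cl → 0 + 1 + 1 = +2
C4: 2C, 1H, 1Cl → 0 − 1 + 1 = 0
C5: 2C, 1H, 1F → 0 − 1 + 1 = 0
C6: 1C, 1H, 1N, 1Cl → 0 − 1 + 1 + 1 = +1
0 carbons meet the condition.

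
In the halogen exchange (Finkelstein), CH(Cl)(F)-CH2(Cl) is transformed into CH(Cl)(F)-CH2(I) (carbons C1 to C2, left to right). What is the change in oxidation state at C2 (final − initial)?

0

Before: C2 has 1 bond to C, 2 bonds to H, 1 bond to Cl → oxidation state -1.
After: C2 has 1 bond to C, 2 bonds to H, 1 bond to I → oxidation state -1.
Δ = -1 − (-1) = 0, so no net redox change at C2.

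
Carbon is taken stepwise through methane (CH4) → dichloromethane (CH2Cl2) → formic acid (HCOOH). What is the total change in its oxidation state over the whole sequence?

+6

Carbon oxidation states along the series — methane: -4, dichloromethane: 0, formic acid: +2.
Net change = +2 − (-4) = +6.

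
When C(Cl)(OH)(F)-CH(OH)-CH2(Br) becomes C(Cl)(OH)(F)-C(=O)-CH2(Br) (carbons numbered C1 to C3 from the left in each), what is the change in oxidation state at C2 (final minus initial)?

Before: C2 has 2 bonds to C, 1 bond to H, 1 bond to O → oxidation state 0.
After: C2 has 2 bonds to C, 2 bonds to O → oxidation state +2.
Δ = +2 − (0) = +2, so this is an oxidation at C2.

+2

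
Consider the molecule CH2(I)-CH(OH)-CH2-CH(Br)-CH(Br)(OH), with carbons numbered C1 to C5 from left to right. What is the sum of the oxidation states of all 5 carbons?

-2

Assign +1 per bond to O/N/halogen, −1 per bond to H or an electropositive element, and 0 per bond to carbon. Tallying each carbon:
C1: 1C, 2H, 1I → 0 − 2 + 1 = -1
C2: 2C, 1H, 1O → 0 − 1 + 1 = 0
C3: 2C, 2H → 0 − 2 = -2
C4: 2C, 1H, 1Br → 0 − 1 + 1 = 0
C5: 1C, 1H, 1O, 1Br → 0 − 1 + 1 + 1 = +1
Sum = -1 + 0 − 2 + 0 + 1 = -2.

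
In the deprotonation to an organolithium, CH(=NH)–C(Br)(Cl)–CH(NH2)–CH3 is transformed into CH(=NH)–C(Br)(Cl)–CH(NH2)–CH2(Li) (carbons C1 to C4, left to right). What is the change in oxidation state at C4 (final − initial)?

Before: C4 has 1 bond to C, 3 bonds to H → oxidation state -3.
After: C4 has 1 bond to C, 2 bonds to H, 1 bond to Li → oxidation state -3.
Δ = -3 − (-3) = 0, so no net redox change at C4.

0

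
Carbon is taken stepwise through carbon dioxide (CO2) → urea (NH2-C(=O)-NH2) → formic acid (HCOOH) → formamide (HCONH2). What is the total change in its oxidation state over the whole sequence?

Carbon oxidation states along the series — carbon dioxide: +4, urea: +4, formic acid: +2, formamide: +2.
Net change = +2 − (+4) = -2.

-2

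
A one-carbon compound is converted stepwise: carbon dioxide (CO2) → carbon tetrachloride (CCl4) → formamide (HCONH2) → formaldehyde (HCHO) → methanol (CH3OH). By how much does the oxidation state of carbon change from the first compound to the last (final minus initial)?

Carbon oxidation states along the series — carbon dioxide: +4, carbon tetrachloride: +4, formamide: +2, formaldehyde: 0, methanol: -2.
Net change = -2 − (+4) = -6.

-6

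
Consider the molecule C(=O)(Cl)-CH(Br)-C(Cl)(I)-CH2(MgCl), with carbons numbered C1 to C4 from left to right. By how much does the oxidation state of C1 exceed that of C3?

+1

C1: 1C, 2O, 1Cl → 0 + 2 + 1 = +3
C3: 2C, 1Cl, 1I → 0 + 1 + 1 = +2
Difference: +3 − (+2) = +1.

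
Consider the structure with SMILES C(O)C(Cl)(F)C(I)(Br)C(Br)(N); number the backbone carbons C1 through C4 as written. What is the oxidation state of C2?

+2

C2 has one bond to C (0), one bond to C (0), one bond to Cl (+1), one bond to F (+1).
Oxidation state = 0 + 0 + 1 + 1 = +2.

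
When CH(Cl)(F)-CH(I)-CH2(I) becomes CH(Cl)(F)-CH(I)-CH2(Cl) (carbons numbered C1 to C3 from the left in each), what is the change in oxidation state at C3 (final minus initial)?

0

Before: C3 has 1 bond to C, 2 bonds to H, 1 bond to I → oxidation state -1.
After: C3 has 1 bond to C, 2 bonds to H, 1 bond to Cl → oxidation state -1.
Δ = -1 − (-1) = 0, so no net redox change at C3.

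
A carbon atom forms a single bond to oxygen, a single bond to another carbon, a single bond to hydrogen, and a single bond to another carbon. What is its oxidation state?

Assign +1 per bond to O/N/halogen, −1 per bond to H or an electropositive element, and 0 per bond to carbon.
The carbon has one bond to C (0), one bond to C (0), one bond to H (-1), one bond to O (+1).
Oxidation state = 0 + 0 − 1 + 1 = 0.

0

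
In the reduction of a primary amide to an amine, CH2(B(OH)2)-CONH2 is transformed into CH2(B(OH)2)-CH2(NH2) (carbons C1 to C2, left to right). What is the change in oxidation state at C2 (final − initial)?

Before: C2 has 1 bond to C, 2 bonds to O, 1 bond to N → oxidation state +3.
After: C2 has 1 bond to C, 2 bonds to H, 1 bond to N → oxidation state -1.
Δ = -1 − (+3) = -4, so this is a reduction at C2.

-4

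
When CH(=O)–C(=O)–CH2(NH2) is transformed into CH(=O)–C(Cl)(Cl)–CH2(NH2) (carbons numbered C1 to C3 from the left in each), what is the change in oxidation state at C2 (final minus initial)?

0

Before: C2 has 2 bonds to C, 2 bonds to O → oxidation state +2.
After: C2 has 2 bonds to C, 2 bonds to Cl → oxidation state +2.
Δ = +2 − (+2) = 0, so no net redox change at C2.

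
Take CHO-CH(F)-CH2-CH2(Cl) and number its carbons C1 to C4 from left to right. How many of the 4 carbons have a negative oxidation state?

Tallying each carbon's bonds:
C1: 1C, 1H, 2O → 0 − 1 + 2 = +1
C2: 2C, 1H, 1F → 0 − 1 + 1 = 0
C3: 2C, 2H → 0 − 2 = -2
C4: 1C, 2H, 1Cl → 0 − 2 + 1 = -1
2 carbons (C3, C4) meet the condition.

2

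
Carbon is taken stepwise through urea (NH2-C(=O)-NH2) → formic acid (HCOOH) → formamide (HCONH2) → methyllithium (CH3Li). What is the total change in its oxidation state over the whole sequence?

Carbon oxidation states along the series — urea: +4, formic acid: +2, formamide: +2, methyllithium: -4.
Net change = -4 − (+4) = -8.

-8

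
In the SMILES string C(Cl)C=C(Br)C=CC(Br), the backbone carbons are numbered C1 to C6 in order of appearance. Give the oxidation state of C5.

-1

Assign +1 per bond to O/N/halogen, −1 per bond to H or an electropositive element, and 0 per bond to carbon.
C5 has a double bond to C (2×0 = 0), one bond to C (0), one bond to H (-1).
Oxidation state = 0 + 0 − 1 = -1.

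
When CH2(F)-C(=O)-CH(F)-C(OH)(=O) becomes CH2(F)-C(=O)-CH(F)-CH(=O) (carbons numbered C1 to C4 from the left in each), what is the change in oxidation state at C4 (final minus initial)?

-2

Before: C4 has 1 bond to C, 3 bonds to O → oxidation state +3.
After: C4 has 1 bond to C, 1 bond to H, 2 bonds to O → oxidation state +1.
Δ = +1 − (+3) = -2, so this is a reduction at C4.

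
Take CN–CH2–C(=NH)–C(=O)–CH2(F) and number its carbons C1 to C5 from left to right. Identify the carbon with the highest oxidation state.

Each bond to a more electronegative atom (O, N, halogen) counts +1, each bond to a less electronegative atom (H, metal, B, Si) counts −1, and each C–C bond counts 0. Tallying each carbon:
C1: 1C, 3N → 0 + 3 = +3
C2: 2C, 2H → 0 − 2 = -2
C3: 2C, 2N → 0 + 2 = +2
C4: 2C, 2O → 0 + 2 = +2
C5: 1C, 2H, 1F → 0 − 2 + 1 = -1
The most oxidised carbon is C1 at +3.

C1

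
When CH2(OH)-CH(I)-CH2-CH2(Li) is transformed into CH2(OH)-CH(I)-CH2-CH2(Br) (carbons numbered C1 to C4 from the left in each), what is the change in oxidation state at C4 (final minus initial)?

+2

Before: C4 has 1 bond to C, 2 bonds to H, 1 bond to Li → oxidation state -3.
After: C4 has 1 bond to C, 2 bonds to H, 1 bond to Br → oxidation state -1.
Δ = -1 − (-3) = +2, so this is an oxidation at C4.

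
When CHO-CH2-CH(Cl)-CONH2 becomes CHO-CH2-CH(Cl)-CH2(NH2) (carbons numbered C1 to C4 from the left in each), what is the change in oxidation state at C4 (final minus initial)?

Before: C4 has 1 bond to C, 2 bonds to O, 1 bond to N → oxidation state +3.
After: C4 has 1 bond to C, 2 bonds to H, 1 bond to N → oxidation state -1.
Δ = -1 − (+3) = -4, so this is a reduction at C4.

-4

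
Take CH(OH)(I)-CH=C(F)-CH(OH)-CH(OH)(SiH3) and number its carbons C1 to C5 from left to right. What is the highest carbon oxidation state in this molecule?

Bonds to more-electronegative neighbours contribute +1 each, bonds to H or metals contribute −1 each, and C–C bonds contribute 0. Tallying each carbon:
C1: 1C, 1H, 1O, 1I → 0 − 1 + 1 + 1 = +1
C2: 3C, 1H → 0 − 1 = -1
C3: 3C, 1F → 0 + 1 = +1
C4: 2C, 1H, 1O → 0 − 1 + 1 = 0
C5: 1C, 1H, 1O, 1Si → 0 − 1 + 1 − 1 = -1
The highest value is +1.

+1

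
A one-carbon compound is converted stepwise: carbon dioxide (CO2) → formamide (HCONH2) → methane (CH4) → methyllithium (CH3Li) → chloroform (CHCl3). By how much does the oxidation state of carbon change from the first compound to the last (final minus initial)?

-2

Carbon oxidation states along the series — carbon dioxide: +4, formamide: +2, methane: -4, methyllithium: -4, chloroform: +2.
Net change = +2 − (+4) = -2.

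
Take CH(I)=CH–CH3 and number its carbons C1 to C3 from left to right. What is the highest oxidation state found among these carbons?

Assign +1 per bond to O/N/halogen, −1 per bond to H or an electropositive element, and 0 per bond to carbon. Tallying each carbon:
C1: 2C, 1H, 1I → 0 − 1 + 1 = 0
C2: 3C, 1H → 0 − 1 = -1
C3: 1C, 3H → 0 − 3 = -3
The highest value is 0.

0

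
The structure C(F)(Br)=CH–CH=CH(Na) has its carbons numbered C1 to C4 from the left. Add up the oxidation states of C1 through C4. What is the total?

-2

Bonds to more-electronegative neighbours contribute +1 each, bonds to H or metals contribute −1 each, and C–C bonds contribute 0. Tallying each carbon:
C1: 2C, 1F, 1Br → 0 + 1 + 1 = +2
C2: 3C, 1H → 0 − 1 = -1
C3: 3C, 1H → 0 − 1 = -1
C4: 2C, 1H, 1Na → 0 − 1 − 1 = -2
Sum = +2 − 1 − 1 − 2 = -2.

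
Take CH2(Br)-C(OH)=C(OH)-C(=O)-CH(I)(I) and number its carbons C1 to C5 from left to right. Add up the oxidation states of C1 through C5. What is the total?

Tallying each carbon's bonds:
C1: 1C, 2H, 1Br → 0 − 2 + 1 = -1
C2: 3C, 1O → 0 + 1 = +1
C3: 3C, 1O → 0 + 1 = +1
C4: 2C, 2O → 0 + 2 = +2
C5: 1C, 1H, 2I → 0 − 1 + 2 = +1
Sum = -1 + 1 + 1 + 2 + 1 = +4.

+4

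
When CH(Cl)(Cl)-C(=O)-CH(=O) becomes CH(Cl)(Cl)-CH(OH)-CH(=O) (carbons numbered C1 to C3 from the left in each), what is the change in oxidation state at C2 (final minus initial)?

Before: C2 has 2 bonds to C, 2 bonds to O → oxidation state +2.
After: C2 has 2 bonds to C, 1 bond to H, 1 bond to O → oxidation state 0.
Δ = 0 − (+2) = -2, so this is a reduction at C2.

-2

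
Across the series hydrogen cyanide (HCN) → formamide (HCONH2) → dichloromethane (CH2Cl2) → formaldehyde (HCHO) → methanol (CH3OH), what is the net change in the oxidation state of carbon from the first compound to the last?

Carbon oxidation states along the series — hydrogen cyanide: +2, formamide: +2, dichloromethane: 0, formaldehyde: 0, methanol: -2.
Net change = -2 − (+2) = -4.

-4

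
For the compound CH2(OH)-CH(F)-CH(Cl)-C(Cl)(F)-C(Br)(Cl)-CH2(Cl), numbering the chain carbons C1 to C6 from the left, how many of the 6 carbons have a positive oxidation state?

2

Tallying each carbon's bonds:
C1: 1C, 2H, 1O → 0 − 2 + 1 = -1
C2: 2C, 1H, 1F → 0 − 1 + 1 = 0
C3: 2C, 1H, 1Cl → 0 − 1 + 1 = 0
C4: 2C, 1F, 1Cl → 0 + 1 + 1 = +2
C5: 2C, 1Cl, 1Br → 0 + 1 + 1 = +2
C6: 1C, 2H, 1Cl → 0 − 2 + 1 = -1
2 carbons (C4, C5) meet the condition.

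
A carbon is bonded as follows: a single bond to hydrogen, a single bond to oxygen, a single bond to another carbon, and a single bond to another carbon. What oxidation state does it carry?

0

Bonds to more-electronegative neighbours contribute +1 each, bonds to H or metals contribute −1 each, and C–C bonds contribute 0.
The carbon has one bond to C (0), one bond to C (0), one bond to H (-1), one bond to O (+1).
Oxidation state = 0 + 0 − 1 + 1 = 0.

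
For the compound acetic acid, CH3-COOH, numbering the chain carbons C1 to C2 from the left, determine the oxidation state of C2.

+3

Assign +1 per bond to O/N/halogen, −1 per bond to H or an electropositive element, and 0 per bond to carbon.
C2 has a double bond to O (2×+1 = +2), one bond to O (+1), one bond to C (0).
Oxidation state = +2 + 1 + 0 = +3.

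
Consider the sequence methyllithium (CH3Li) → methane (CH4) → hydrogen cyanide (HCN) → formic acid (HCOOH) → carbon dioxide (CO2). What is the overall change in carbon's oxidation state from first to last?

+8

Carbon oxidation states along the series — methyllithium: -4, methane: -4, hydrogen cyanide: +2, formic acid: +2, carbon dioxide: +4.
Net change = +4 − (-4) = +8.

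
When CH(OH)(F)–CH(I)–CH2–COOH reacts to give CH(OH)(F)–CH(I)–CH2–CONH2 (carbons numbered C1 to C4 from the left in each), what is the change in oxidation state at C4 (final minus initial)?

0

Before: C4 has 1 bond to C, 3 bonds to O → oxidation state +3.
After: C4 has 1 bond to C, 2 bonds to O, 1 bond to N → oxidation state +3.
Δ = +3 − (+3) = 0, so no net redox change at C4.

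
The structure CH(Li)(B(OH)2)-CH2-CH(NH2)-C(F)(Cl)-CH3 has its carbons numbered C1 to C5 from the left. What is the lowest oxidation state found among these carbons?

-3

Each bond to a more electronegative atom (O, N, halogen) counts +1, each bond to a less electronegative atom (H, metal, B, Si) counts −1, and each C–C bond counts 0. Tallying each carbon:
C1: 1C, 1H, 1Li, 1B → 0 − 1 − 1 − 1 = -3
C2: 2C, 2H → 0 − 2 = -2
C3: 2C, 1H, 1N → 0 − 1 + 1 = 0
C4: 2C, 1F, 1Cl → 0 + 1 + 1 = +2
C5: 1C, 3H → 0 − 3 = -3
The lowest value is -3.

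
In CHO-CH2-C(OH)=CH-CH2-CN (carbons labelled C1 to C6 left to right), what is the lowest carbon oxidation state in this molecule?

Tallying each carbon's bonds:
C1: 1C, 1H, 2O → 0 − 1 + 2 = +1
C2: 2C, 2H → 0 − 2 = -2
C3: 3C, 1O → 0 + 1 = +1
C4: 3C, 1H → 0 − 1 = -1
C5: 2C, 2H → 0 − 2 = -2
C6: 1C, 3N → 0 + 3 = +3
The lowest value is -2.

-2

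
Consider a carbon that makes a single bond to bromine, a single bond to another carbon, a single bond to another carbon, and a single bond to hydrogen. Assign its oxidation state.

Count +1 for every bond to an atom more electronegative than carbon and −1 for every bond to one less electronegative; C–C bonds are 0.
The carbon has one bond to C (0), one bond to C (0), one bond to H (-1), one bond to Br (+1).
Oxidation state = 0 + 0 − 1 + 1 = 0.

0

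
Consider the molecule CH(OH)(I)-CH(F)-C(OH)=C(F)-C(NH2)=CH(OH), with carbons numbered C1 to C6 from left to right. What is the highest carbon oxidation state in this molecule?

+1

Tallying each carbon's bonds:
C1: 1C, 1H, 1O, 1I → 0 − 1 + 1 + 1 = +1
C2: 2C, 1H, 1F → 0 − 1 + 1 = 0
C3: 3C, 1O → 0 + 1 = +1
C4: 3C, 1F → 0 + 1 = +1
C5: 3C, 1N → 0 + 1 = +1
C6: 2C, 1H, 1O → 0 − 1 + 1 = 0
The highest value is +1.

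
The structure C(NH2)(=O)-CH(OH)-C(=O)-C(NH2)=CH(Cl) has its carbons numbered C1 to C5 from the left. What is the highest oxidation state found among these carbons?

+3

Tallying each carbon's bonds:
C1: 1C, 2O, 1N → 0 + 2 + 1 = +3
C2: 2C, 1H, 1O → 0 − 1 + 1 = 0
C3: 2C, 2O → 0 + 2 = +2
C4: 3C, 1N → 0 + 1 = +1
C5: 2C, 1H, 1Cl → 0 − 1 + 1 = 0
The highest value is +3.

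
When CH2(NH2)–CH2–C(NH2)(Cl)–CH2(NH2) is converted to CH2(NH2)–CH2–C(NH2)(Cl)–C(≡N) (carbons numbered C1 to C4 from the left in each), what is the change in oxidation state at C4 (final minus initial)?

+4

Before: C4 has 1 bond to C, 2 bonds to H, 1 bond to N → oxidation state -1.
After: C4 has 1 bond to C, 3 bonds to N → oxidation state +3.
Δ = +3 − (-1) = +4, so this is an oxidation at C4.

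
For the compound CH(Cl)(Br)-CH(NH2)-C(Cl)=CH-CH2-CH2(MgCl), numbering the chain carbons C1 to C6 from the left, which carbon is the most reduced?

Assign +1 per bond to O/N/halogen, −1 per bond to H or an electropositive element, and 0 per bond to carbon. Tallying each carbon:
C1: 1C, 1H, 1Cl, 1Br → 0 − 1 + 1 + 1 = +1
C2: 2C, 1H, 1N → 0 − 1 + 1 = 0
C3: 3C, 1Cl → 0 + 1 = +1
C4: 3C, 1H → 0 − 1 = -1
C5: 2C, 2H → 0 − 2 = -2
C6: 1C, 2H, 1Mg → 0 − 2 − 1 = -3
The most reduced carbon is C6 at -3.

C6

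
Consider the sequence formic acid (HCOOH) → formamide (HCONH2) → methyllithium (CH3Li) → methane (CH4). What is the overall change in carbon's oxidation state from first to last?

Carbon oxidation states along the series — formic acid: +2, formamide: +2, methyllithium: -4, methane: -4.
Net change = -4 − (+2) = -6.

-6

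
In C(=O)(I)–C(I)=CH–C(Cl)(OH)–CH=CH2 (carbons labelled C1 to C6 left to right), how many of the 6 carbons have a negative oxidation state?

3

Count +1 for every bond to an atom more electronegative than carbon and −1 for every bond to one less electronegative; C–C bonds are 0. Tallying each carbon:
C1: 1C, 2O, 1I → 0 + 2 + 1 = +3
C2: 3C, 1I → 0 + 1 = +1
C3: 3C, 1H → 0 − 1 = -1
C4: 2C, 1O, 1Cl → 0 + 1 + 1 = +2
C5: 3C, 1H → 0 − 1 = -1
C6: 2C, 2H → 0 − 2 = -2
3 carbons (C3, C5, C6) meet the condition.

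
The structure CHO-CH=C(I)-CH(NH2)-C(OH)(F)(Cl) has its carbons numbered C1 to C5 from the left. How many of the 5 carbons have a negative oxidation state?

Assign +1 per bond to O/N/halogen, −1 per bond to H or an electropositive element, and 0 per bond to carbon. Tallying each carbon:
C1: 1C, 1H, 2O → 0 − 1 + 2 = +1
C2: 3C, 1H → 0 − 1 = -1
C3: 3C, 1I → 0 + 1 = +1
C4: 2C, 1H, 1N → 0 − 1 + 1 = 0
C5: 1C, 1O, 1F, 1Cl → 0 + 1 + 1 + 1 = +3
1 carbon (C2) meets the condition.

1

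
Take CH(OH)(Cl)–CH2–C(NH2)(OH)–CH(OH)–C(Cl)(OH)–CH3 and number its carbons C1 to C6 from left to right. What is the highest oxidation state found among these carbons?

Count +1 for every bond to an atom more electronegative than carbon and −1 for every bond to one less electronegative; C–C bonds are 0. Tallying each carbon:
C1: 1C, 1H, 1O, 1Cl → 0 − 1 + 1 + 1 = +1
C2: 2C, 2H → 0 − 2 = -2
C3: 2C, 1O, 1N → 0 + 1 + 1 = +2
C4: 2C, 1H, 1O → 0 − 1 + 1 = 0
C5: 2C, 1O, 1Cl → 0 + 1 + 1 = +2
C6: 1C, 3H → 0 − 3 = -3
The highest value is +2.

+2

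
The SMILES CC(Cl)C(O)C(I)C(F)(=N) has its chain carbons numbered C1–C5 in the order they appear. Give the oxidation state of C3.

Each bond to a more electronegative atom (O, N, halogen) counts +1, each bond to a less electronegative atom (H, metal, B, Si) counts −1, and each C–C bond counts 0.
C3 has one bond to C (0), one bond to C (0), one bond to H (-1), one bond to O (+1).
Oxidation state = 0 + 0 − 1 + 1 = 0.

0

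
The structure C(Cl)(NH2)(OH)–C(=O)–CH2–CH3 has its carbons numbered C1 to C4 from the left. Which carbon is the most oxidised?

Tallying each carbon's bonds:
C1: 1C, 1O, 1N, 1Cl → 0 + 1 + 1 + 1 = +3
C2: 2C, 2O → 0 + 2 = +2
C3: 2C, 2H → 0 − 2 = -2
C4: 1C, 3H → 0 − 3 = -3
The most oxidised carbon is C1 at +3.

C1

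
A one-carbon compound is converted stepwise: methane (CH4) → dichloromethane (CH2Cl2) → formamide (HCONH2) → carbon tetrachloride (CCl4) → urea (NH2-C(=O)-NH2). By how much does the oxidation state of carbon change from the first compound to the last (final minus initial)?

Carbon oxidation states along the series — methane: -4, dichloromethane: 0, formamide: +2, carbon tetrachloride: +4, urea: +4.
Net change = +4 − (-4) = +8.

+8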